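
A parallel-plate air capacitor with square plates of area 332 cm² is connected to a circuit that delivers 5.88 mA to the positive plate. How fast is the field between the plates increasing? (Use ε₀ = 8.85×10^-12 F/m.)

Charge continuity gives I_d = I = 5.88×10^-3 A between the plates.
Then dE/dt = I_d/(ε₀A) = 2.00×10^10 V/(m·s).

2.00×10^10 V/(m·s)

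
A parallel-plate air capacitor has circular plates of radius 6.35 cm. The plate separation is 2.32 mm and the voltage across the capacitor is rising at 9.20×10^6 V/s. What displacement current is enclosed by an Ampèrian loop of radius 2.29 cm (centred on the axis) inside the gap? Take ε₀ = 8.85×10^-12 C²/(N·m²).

5.78×10^-5 A

dE/dt = (dV/dt)/d = 3.966×10^9 V/(m·s); I_d = ε₀(πR²)(dE/dt) = (8.85×10^-12)(0.01267)(3.966×10^9) = 4.447×10^-4 A.
Through an area πr² the displacement current is I_d·(πr²/πR²) = I_d (r/R)² = 5.78×10^-5 A.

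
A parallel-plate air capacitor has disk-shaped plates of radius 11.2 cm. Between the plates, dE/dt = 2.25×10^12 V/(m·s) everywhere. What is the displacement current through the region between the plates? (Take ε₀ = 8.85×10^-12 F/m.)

0.785 A

With a uniform field, Φ_E = EA, so I_d = ε₀ A dE/dt = 0.785 A.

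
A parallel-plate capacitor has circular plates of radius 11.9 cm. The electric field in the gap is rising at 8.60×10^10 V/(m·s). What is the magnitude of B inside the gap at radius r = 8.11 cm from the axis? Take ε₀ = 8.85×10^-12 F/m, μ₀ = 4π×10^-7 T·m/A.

Through the whole plate area (πR² = 0.04449 m²), I_d = ε₀ πR² dE/dt = 0.03386 A.
For r < R the Ampère–Maxwell law gives B(2πr) = μ₀ I_d (r²/R²), so B = μ₀ I_d r/(2πR²) = (4π×10^-7)(0.03386)(0.0811)/(2π·0.119²) = 3.88×10^-8 T.

3.88×10^-8 T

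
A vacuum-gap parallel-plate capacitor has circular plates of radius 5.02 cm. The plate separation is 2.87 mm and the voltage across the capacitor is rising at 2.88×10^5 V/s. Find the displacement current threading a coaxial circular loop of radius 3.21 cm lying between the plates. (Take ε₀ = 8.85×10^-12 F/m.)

dE/dt = (dV/dt)/d = 1.003×10^8 V/(m·s); I_d = ε₀(πR²)(dE/dt) = (8.85×10^-12)(7.917×10^-3)(1.003×10^8) = 7.028×10^-6 A.
The field is uniform, so I_d,enc = I_d (r/R)² = (7.028×10^-6)(3.21/5.02)² = 2.87×10^-6 A.

2.87×10^-6 A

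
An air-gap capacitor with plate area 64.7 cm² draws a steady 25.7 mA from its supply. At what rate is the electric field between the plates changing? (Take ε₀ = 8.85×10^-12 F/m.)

Charge continuity gives I_d = I = 0.0257 A between the plates.
Since I_d = ε₀ A dE/dt, dE/dt = I_d/(ε₀A) = (0.0257)/((8.85×10^-12)(6.47×10^-3)) = 4.49×10^11 V/(m·s).

4.49×10^11 V/(m·s)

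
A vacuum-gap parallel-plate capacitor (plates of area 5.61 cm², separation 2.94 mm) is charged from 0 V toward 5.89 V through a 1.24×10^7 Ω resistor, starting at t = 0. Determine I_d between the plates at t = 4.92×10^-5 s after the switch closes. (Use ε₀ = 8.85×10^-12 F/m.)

4.53×10^-8 A

With C = ε₀A/d = (8.85×10^-12)(5.61×10^-4)/(2.94×10^-3) = 1.689×10^-12 F, the time constant is τ = RC = 2.094×10^-5 s, so t/τ = 2.350 and e^(−t/τ) = 0.09537.
I_d = I_cond = (V₀/R) e^(−t/τ) = (4.750×10^-7)(0.09537) = 4.53×10^-8 A.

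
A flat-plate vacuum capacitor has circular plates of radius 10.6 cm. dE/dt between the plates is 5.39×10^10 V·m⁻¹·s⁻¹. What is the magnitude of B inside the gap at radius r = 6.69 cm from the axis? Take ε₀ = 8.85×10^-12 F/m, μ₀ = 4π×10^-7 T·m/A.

Total displacement current: I_d = ε₀(πR²)(dE/dt) = (8.85×10^-12)(0.03530)(5.39×10^10) = 0.01684 A.
An Ampèrian loop of radius r encloses a fraction (r/R)² of I_d. Then B·2πr = μ₀ I_d (r/R)², giving B = μ₀ I_d r/(2πR²) = 2.01×10^-8 T.

2.01×10^-8 T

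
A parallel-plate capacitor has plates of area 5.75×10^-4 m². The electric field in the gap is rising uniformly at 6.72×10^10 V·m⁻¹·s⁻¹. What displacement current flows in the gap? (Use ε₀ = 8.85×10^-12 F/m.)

The displacement current is ε₀ times dΦ_E/dt = ε₀ A dE/dt = (8.85×10^-12)(5.75×10^-4)(6.72×10^10) = 3.42×10^-4 A.

3.42×10^-4 A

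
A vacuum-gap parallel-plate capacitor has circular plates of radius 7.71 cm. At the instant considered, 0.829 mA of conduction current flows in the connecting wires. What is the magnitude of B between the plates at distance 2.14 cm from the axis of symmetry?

5.97×10^-10 T

By continuity the displacement current in the gap matches the conduction current: I_d = 8.29×10^-4 A.
An Ampèrian loop of radius r encloses a fraction (r/R)² of I_d. Then B·2πr = μ₀ I_d (r/R)², giving B = μ₀ I_d r/(2πR²) = 5.97×10^-10 T.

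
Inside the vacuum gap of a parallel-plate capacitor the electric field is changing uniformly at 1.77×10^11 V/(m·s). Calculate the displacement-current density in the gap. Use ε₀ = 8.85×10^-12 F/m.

1.57 A/m²

J_d = ε₀ ∂E/∂t, so J_d = 1.57 A/m².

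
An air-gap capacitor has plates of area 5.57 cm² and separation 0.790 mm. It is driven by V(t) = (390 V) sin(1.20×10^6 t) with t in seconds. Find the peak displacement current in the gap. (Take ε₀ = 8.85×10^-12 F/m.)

2.92×10^-3 A

(dE/dt)_max = V₀ω/d = 5.924×10^11 V/(m·s); ω = 1.20×10^6 rad/s.
I_d,max = ε₀ A (dE/dt)_max = (8.85×10^-12)(5.57×10^-4)(5.924×10^11) = 2.92×10^-3 A.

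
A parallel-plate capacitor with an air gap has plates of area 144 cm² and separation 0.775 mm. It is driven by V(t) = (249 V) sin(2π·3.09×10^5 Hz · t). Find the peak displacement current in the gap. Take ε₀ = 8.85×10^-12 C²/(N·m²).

The displacement current equals the conduction current C dV/dt, which peaks at C V₀ ω.
With C = ε₀A/d = (8.85×10^-12)(0.0144)/(7.75×10^-4) = 1.644×10^-10 F and ω = 2πf = 1.942×10^6 rad/s, I_d,max = (1.644×10^-10)(249)(1.942×10^6) = 0.0795 A.

0.0795 A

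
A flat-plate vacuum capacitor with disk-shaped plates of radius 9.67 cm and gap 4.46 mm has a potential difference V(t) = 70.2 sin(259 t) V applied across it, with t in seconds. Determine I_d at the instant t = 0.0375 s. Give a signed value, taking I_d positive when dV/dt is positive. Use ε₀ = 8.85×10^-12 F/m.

dE/dt = (V₀ω/d)·cos(ωt) with ωt = 9.7125 rad: (70.2)(259)(-0.9589)/(4.46×10^-3) = -3.909×10^6 V/(m·s).
I_d = ε₀ A dE/dt = (8.85×10^-12)(0.02938)(-3.909×10^6) = -1.02×10^-6 A.

-1.02×10^-6 A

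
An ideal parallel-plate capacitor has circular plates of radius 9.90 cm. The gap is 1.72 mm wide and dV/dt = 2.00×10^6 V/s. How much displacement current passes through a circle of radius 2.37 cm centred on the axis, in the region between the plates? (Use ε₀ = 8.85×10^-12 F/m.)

1.82×10^-5 A

I_d = C dV/dt with C = ε₀πR²/d = 1.584×10^-10 F, so I_d = (1.584×10^-10)(2.00×10^6) = 3.168×10^-4 A.
Since J_d is uniform, the enclosed fraction is (r/R)² = 0.05731, giving I_d,enc = 1.82×10^-5 A.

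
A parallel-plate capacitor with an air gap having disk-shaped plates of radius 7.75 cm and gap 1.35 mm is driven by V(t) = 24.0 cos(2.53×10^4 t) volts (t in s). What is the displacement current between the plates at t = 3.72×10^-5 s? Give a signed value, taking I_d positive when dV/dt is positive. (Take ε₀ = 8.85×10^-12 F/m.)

C = ε₀A/d = (8.85×10^-12)(0.01887)/(1.35×10^-3) = 1.237×10^-10 F. dV/dt = V₀ω·−sin(ωt); at ωt = 0.94116 rad this factor is -0.8082.
I_d = C dV/dt = (1.237×10^-10)(24.0)(2.53×10^4)(-0.8082) = -6.07×10^-5 A.

-6.07×10^-5 A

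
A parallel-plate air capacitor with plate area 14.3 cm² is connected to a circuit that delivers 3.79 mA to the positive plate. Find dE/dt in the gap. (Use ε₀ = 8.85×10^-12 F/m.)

2.99×10^11 V/(m·s)

By continuity, I_d in the gap equals the 3.79 mA flowing in the wire.
Then dE/dt = I_d/(ε₀A) = 2.99×10^11 V/(m·s).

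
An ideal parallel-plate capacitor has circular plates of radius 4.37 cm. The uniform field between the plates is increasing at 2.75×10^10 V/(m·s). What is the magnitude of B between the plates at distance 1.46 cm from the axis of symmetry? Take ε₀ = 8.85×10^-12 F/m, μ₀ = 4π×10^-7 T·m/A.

2.23×10^-9 T

I_d = ε₀ dΦ_E/dt = ε₀ πR² (dE/dt) = (8.85×10^-12)(5.999×10^-3)(2.75×10^10) = 1.460×10^-3 A through the full plate area.
An Ampèrian loop of radius r encloses a fraction (r/R)² of I_d. Then B·2πr = μ₀ I_d (r/R)², giving B = μ₀ I_d r/(2πR²) = 2.23×10^-9 T.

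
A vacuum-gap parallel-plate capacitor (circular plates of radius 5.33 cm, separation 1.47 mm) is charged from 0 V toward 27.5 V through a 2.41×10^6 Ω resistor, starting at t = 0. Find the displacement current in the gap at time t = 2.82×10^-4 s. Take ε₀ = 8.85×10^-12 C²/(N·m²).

1.29×10^-6 A

C = ε₀A/d = (8.85×10^-12)(8.925×10^-3)/(1.47×10^-3) = 5.373×10^-11 F and τ = RC = 1.295×10^-4 s. I_d in the gap equals the RC charging current.
I_d(t) = (V₀/R) e^(−t/τ) = 1.141×10^-5 · e^(−2.178) = 1.29×10^-6 A.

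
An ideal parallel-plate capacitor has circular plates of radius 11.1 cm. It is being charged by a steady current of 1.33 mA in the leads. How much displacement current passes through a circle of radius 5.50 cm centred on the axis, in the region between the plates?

By continuity the displacement current in the gap matches the conduction current: I_d = 1.33×10^-3 A.
Through an area πr² the displacement current is I_d·(πr²/πR²) = I_d (r/R)² = 3.27×10^-4 A.

3.27×10^-4 A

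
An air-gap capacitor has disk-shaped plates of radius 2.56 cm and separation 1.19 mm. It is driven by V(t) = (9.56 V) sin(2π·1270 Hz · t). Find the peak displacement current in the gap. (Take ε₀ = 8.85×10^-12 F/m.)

The displacement current equals the conduction current C dV/dt, which peaks at C V₀ ω.
With C = ε₀A/d = (8.85×10^-12)(2.059×10^-3)/(1.19×10^-3) = 1.531×10^-11 F and ω = 2πf = 7980 rad/s, I_d,max = (1.531×10^-11)(9.56)(7980) = 1.17×10^-6 A.

1.17×10^-6 A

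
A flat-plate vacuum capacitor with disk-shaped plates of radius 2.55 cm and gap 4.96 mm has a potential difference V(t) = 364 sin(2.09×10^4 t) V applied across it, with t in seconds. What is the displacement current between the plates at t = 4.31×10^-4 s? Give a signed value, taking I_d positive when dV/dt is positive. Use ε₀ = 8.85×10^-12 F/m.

dV/dt = (364)(2.09×10^4)·cos(9.0079) = -6.956×10^6 V/s.
I_d = C dV/dt with C = ε₀A/d = (8.85×10^-12)(2.043×10^-3)/(4.96×10^-3) = 3.645×10^-12 F, so I_d = (3.645×10^-12)(-6.956×10^6) = -2.54×10^-5 A.

-2.54×10^-5 A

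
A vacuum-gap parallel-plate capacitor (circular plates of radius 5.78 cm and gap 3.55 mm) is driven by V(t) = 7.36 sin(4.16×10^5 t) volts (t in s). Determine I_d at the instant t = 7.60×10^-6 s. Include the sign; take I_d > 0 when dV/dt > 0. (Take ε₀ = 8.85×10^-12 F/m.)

dV/dt = (7.36)(4.16×10^5)·cos(3.1616) = -3.061×10^6 V/s.
I_d = C dV/dt with C = ε₀A/d = (8.85×10^-12)(0.01050)/(3.55×10^-3) = 2.618×10^-11 F, so I_d = (2.618×10^-11)(-3.061×10^6) = -8.01×10^-5 A.

-8.01×10^-5 A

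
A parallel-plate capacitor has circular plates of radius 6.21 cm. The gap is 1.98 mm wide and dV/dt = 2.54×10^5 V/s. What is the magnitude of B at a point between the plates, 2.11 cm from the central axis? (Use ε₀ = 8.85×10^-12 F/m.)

1.51×10^-11 T

With E = V/d, dE/dt = 1.283×10^8 V/(m·s) and πR² = 0.01212 m², giving I_d = ε₀ πR² dE/dt = 1.376×10^-5 A.
For r < R the Ampère–Maxwell law gives B(2πr) = μ₀ I_d (r²/R²), so B = μ₀ I_d r/(2πR²) = (4π×10^-7)(1.376×10^-5)(0.0211)/(2π·0.0621²) = 1.51×10^-11 T.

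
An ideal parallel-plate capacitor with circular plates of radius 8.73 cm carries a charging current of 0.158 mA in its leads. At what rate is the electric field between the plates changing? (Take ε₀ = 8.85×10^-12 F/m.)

By continuity, I_d in the gap equals the 0.158 mA flowing in the wire.
Since I_d = ε₀ A dE/dt, dE/dt = I_d/(ε₀A) = (1.58×10^-4)/((8.85×10^-12)(0.02394)) = 7.46×10^8 V/(m·s).

7.46×10^8 V/(m·s)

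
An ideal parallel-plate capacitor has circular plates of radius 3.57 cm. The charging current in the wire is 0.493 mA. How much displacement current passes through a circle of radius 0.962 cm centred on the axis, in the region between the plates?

No conduction current crosses the gap, so I_d there equals the 4.93×10^-4 A in the leads.
Through an area πr² the displacement current is I_d·(πr²/πR²) = I_d (r/R)² = 3.58×10^-5 A.

3.58×10^-5 A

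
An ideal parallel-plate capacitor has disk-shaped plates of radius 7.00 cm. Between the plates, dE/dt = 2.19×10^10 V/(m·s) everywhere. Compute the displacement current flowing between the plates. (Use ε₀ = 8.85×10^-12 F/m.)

With a uniform field, Φ_E = EA, so I_d = ε₀ A dE/dt = 2.98×10^-3 A.

2.98×10^-3 A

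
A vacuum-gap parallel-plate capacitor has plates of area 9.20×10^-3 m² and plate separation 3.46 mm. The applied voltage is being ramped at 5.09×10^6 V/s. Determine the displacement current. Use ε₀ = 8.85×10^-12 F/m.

C = ε₀A/d = (8.85×10^-12)(9.20×10^-3)/(3.46×10^-3) = 2.353×10^-11 F.
I_d = C dV/dt = (2.353×10^-11)(5.09×10^6) = 1.20×10^-4 A.

1.20×10^-4 A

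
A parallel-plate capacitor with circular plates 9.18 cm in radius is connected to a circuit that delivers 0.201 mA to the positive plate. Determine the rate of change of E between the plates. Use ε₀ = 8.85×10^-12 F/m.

The displacement current between the plates equals the conduction current, I_d = 0.201 mA.
Inverting I_d = ε₀ A dE/dt gives dE/dt = 2.01×10^-4 / (8.85×10^-12 · 0.02647) = 8.58×10^8 V/(m·s).

8.58×10^8 V/(m·s)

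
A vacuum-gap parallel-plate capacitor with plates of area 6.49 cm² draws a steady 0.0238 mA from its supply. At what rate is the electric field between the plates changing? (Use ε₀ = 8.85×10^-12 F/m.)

4.14×10^9 V/(m·s)

By continuity, I_d in the gap equals the 0.0238 mA flowing in the wire.
Then dE/dt = I_d/(ε₀A) = 4.14×10^9 V/(m·s).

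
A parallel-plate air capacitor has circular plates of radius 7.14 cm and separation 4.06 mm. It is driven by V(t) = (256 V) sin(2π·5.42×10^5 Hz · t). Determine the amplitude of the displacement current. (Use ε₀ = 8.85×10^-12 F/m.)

C = ε₀A/d = (8.85×10^-12)(0.01602)/(4.06×10^-3) = 3.492×10^-11 F; ω = 2πf = 3.405×10^6 rad/s.
I_d = C dV/dt, so |I_d|_max = C V₀ ω = (3.492×10^-11)(256)(3.405×10^6) = 0.0304 A.

0.0304 A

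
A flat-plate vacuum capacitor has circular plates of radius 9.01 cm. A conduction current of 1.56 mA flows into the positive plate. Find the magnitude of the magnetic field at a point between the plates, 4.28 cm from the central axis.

1.64×10^-9 T

No conduction current crosses the gap, so I_d there equals the 1.56×10^-3 A in the leads.
An Ampèrian loop of radius r encloses a fraction (r/R)² of I_d. Then B·2πr = μ₀ I_d (r/R)², giving B = μ₀ I_d r/(2πR²) = 1.64×10^-9 T.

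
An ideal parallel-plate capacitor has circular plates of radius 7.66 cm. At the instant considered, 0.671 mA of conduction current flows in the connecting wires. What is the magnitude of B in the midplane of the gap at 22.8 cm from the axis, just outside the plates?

5.89×10^-10 T

Between the plates the displacement current equals the wire current: I_d = 0.671 mA = 6.71×10^-4 A.
Outside the plates the loop encloses all of I_d, so B·2πr = μ₀ I_d and B = 5.89×10^-10 T.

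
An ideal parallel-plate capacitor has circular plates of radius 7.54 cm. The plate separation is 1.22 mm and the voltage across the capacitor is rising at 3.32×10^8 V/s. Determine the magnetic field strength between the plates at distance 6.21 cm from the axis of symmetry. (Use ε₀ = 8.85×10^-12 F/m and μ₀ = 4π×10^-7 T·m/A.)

With E = V/d, dE/dt = 2.721×10^11 V/(m·s) and πR² = 0.01786 m², giving I_d = ε₀ πR² dE/dt = 0.04301 A.
For r < R the Ampère–Maxwell law gives B(2πr) = μ₀ I_d (r²/R²), so B = μ₀ I_d r/(2πR²) = (4π×10^-7)(0.04301)(0.0621)/(2π·0.0754²) = 9.40×10^-8 T.

9.40×10^-8 T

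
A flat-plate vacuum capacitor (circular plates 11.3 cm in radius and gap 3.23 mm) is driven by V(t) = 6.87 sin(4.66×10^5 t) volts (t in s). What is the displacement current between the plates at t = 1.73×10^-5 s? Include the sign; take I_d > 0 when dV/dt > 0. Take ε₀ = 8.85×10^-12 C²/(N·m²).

C = ε₀A/d = (8.85×10^-12)(0.04011)/(3.23×10^-3) = 1.099×10^-10 F. dV/dt = V₀ω·cos(ωt); at ωt = 8.0618 rad this factor is -0.2063.
I_d = C dV/dt = (1.099×10^-10)(6.87)(4.66×10^5)(-0.2063) = -7.26×10^-5 A.

-7.26×10^-5 A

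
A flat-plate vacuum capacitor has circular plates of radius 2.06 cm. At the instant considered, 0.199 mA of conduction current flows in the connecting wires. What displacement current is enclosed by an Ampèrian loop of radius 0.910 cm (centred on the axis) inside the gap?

3.88×10^-5 A

Between the plates the displacement current equals the wire current: I_d = 0.199 mA = 1.99×10^-4 A.
The field is uniform, so I_d,enc = I_d (r/R)² = (1.99×10^-4)(0.910/2.06)² = 3.88×10^-5 A.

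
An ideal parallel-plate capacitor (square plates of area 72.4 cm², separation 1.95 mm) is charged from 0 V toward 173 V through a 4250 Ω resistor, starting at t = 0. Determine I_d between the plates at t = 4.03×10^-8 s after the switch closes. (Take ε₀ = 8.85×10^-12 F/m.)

C = ε₀A/d = (8.85×10^-12)(7.24×10^-3)/(1.95×10^-3) = 3.286×10^-11 F and τ = RC = 1.397×10^-7 s. I_d in the gap equals the RC charging current.
I_d(t) = (V₀/R) e^(−t/τ) = 0.04071 · e^(−0.2885) = 0.0305 A.

0.0305 A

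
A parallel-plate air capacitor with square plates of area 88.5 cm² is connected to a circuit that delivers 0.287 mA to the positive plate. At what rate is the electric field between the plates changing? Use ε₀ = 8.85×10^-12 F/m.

By continuity, I_d in the gap equals the 0.287 mA flowing in the wire.
Inverting I_d = ε₀ A dE/dt gives dE/dt = 2.87×10^-4 / (8.85×10^-12 · 8.85×10^-3) = 3.66×10^9 V/(m·s).

3.66×10^9 V/(m·s)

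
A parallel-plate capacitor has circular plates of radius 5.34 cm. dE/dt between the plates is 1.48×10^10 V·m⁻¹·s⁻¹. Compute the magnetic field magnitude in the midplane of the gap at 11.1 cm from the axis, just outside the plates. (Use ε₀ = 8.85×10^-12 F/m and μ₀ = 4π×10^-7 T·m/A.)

2.11×10^-9 T

I_d = ε₀ dΦ_E/dt = ε₀ πR² (dE/dt) = (8.85×10^-12)(8.958×10^-3)(1.48×10^10) = 1.173×10^-3 A through the full plate area.
Outside the plates the loop encloses all of I_d, so B·2πr = μ₀ I_d and B = 2.11×10^-9 T.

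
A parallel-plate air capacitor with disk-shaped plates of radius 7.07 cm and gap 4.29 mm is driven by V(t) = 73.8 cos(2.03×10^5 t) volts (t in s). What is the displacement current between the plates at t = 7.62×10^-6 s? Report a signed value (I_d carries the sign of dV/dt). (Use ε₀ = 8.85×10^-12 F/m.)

C = ε₀A/d = (8.85×10^-12)(0.01570)/(4.29×10^-3) = 3.239×10^-11 F. dV/dt = V₀ω·−sin(ωt); at ωt = 1.54686 rad this factor is -0.9997.
I_d = C dV/dt = (3.239×10^-11)(73.8)(2.03×10^5)(-0.9997) = -4.85×10^-4 A.

-4.85×10^-4 A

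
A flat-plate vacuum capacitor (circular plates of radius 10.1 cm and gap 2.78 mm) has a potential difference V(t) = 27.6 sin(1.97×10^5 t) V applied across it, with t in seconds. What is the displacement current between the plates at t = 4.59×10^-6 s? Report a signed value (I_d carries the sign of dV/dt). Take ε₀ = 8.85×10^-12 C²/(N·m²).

3.43×10^-4 A

dE/dt = (V₀ω/d)·cos(ωt) with ωt = 0.90423 rad: (27.6)(1.97×10^5)(0.6183)/(2.78×10^-3) = 1.209×10^9 V/(m·s).
I_d = ε₀ A dE/dt = (8.85×10^-12)(0.03205)(1.209×10^9) = 3.43×10^-4 A.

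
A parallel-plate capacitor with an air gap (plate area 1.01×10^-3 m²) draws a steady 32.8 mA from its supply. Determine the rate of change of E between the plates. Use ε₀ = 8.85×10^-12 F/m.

3.67×10^12 V/(m·s)

Charge continuity gives I_d = I = 0.0328 A between the plates.
Since I_d = ε₀ A dE/dt, dE/dt = I_d/(ε₀A) = (0.0328)/((8.85×10^-12)(1.01×10^-3)) = 3.67×10^12 V/(m·s).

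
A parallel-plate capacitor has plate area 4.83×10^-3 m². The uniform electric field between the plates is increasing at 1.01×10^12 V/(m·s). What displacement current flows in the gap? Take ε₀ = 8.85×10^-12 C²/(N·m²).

I_d = ε₀ A (dE/dt) = (8.85×10^-12)(4.83×10^-3 m²)(1.01×10^12) = 0.0432 A.

0.0432 A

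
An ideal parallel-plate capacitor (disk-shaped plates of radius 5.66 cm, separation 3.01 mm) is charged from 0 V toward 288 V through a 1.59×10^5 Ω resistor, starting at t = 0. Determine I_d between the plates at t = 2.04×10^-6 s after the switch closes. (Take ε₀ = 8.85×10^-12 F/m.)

1.17×10^-3 A

With C = ε₀A/d = (8.85×10^-12)(0.01006)/(3.01×10^-3) = 2.958×10^-11 F, the time constant is τ = RC = 4.703×10^-6 s, so t/τ = 0.4338 and e^(−t/τ) = 0.6480.
I_d = I_cond = (V₀/R) e^(−t/τ) = (1.811×10^-3)(0.6480) = 1.17×10^-3 A.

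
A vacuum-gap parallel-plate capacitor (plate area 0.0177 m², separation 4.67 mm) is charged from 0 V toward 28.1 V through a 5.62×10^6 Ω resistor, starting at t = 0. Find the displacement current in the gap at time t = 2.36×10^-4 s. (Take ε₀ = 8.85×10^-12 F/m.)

1.43×10^-6 A

C = ε₀A/d = (8.85×10^-12)(0.0177)/(4.67×10^-3) = 3.354×10^-11 F, so τ = RC = 1.885×10^-4 s.
The conduction current is I(t) = (V₀/R) e^(−t/τ), and the displacement current between the plates equals it.
t/τ = 1.252; I_d = (28.1/5.62×10^6) · e^(−1.252) = (5.000×10^-6)(0.2859) = 1.43×10^-6 A.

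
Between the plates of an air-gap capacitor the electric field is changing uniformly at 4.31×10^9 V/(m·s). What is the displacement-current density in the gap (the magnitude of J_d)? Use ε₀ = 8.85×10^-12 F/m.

0.0381 A/m²

The displacement-current density is ε₀ ∂E/∂t = (8.85×10^-12)(4.31×10^9) = 0.0381 A/m².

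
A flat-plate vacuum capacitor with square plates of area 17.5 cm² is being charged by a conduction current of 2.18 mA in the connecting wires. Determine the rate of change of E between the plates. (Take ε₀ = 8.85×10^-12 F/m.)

Charge continuity gives I_d = I = 2.18×10^-3 A between the plates.
Then dE/dt = I_d/(ε₀A) = 1.41×10^11 V/(m·s).

1.41×10^11 V/(m·s)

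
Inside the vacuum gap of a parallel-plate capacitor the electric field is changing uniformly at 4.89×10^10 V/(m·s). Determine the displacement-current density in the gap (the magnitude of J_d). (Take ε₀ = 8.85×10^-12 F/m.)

J_d = ε₀ dE/dt = (8.85×10^-12)(4.89×10^10) = 0.433 A/m².

0.433 A/m²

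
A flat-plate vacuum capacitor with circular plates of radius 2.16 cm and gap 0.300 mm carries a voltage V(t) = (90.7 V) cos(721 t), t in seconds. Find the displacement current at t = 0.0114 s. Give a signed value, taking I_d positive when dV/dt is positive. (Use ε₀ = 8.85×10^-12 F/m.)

-2.64×10^-6 A

C = ε₀A/d = (8.85×10^-12)(1.466×10^-3)/(3.00×10^-4) = 4.325×10^-11 F. dV/dt = V₀ω·−sin(ωt); at ωt = 8.2194 rad this factor is -0.9340.
I_d = C dV/dt = (4.325×10^-11)(90.7)(721)(-0.9340) = -2.64×10^-6 A.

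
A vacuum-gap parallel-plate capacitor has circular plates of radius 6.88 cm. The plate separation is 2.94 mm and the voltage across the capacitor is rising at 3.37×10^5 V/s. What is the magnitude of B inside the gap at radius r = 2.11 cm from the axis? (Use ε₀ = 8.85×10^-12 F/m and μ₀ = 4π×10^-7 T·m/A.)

dE/dt = (dV/dt)/d = 1.146×10^8 V/(m·s); I_d = ε₀(πR²)(dE/dt) = (8.85×10^-12)(0.01487)(1.146×10^8) = 1.508×10^-5 A.
An Ampèrian loop of radius r encloses a fraction (r/R)² of I_d. Then B·2πr = μ₀ I_d (r/R)², giving B = μ₀ I_d r/(2πR²) = 1.34×10^-11 T.

1.34×10^-11 T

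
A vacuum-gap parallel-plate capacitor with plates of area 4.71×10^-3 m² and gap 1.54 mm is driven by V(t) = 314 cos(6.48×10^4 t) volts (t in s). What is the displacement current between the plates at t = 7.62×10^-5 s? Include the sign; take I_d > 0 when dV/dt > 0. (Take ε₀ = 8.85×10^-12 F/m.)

5.37×10^-4 A

C = ε₀A/d = (8.85×10^-12)(4.71×10^-3)/(1.54×10^-3) = 2.707×10^-11 F. dV/dt = V₀ω·−sin(ωt); at ωt = 4.93776 rad this factor is 0.9747.
I_d = C dV/dt = (2.707×10^-11)(314)(6.48×10^4)(0.9747) = 5.37×10^-4 A.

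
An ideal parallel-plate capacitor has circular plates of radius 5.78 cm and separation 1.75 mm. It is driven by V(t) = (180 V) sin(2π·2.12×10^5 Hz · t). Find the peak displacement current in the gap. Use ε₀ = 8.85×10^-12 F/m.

(dE/dt)_max = V₀ω/d = 1.370×10^11 V/(m·s); ω = 2πf = 1.332×10^6 rad/s.
I_d,max = ε₀ A (dE/dt)_max = (8.85×10^-12)(0.01050)(1.370×10^11) = 0.0127 A.

0.0127 A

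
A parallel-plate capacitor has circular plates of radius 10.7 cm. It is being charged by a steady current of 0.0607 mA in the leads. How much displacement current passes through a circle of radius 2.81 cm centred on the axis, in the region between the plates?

Between the plates the displacement current equals the wire current: I_d = 0.0607 mA = 6.07×10^-5 A.
Since J_d is uniform, the enclosed fraction is (r/R)² = 0.06897, giving I_d,enc = 4.19×10^-6 A.

4.19×10^-6 A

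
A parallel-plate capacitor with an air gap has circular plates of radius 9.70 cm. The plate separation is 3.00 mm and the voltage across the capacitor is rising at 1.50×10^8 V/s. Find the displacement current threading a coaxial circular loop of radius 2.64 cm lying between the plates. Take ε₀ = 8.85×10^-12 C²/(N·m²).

dE/dt = (dV/dt)/d = 5.000×10^10 V/(m·s); I_d = ε₀(πR²)(dE/dt) = (8.85×10^-12)(0.02956)(5.000×10^10) = 0.01308 A.
Since J_d is uniform, the enclosed fraction is (r/R)² = 0.07407, giving I_d,enc = 9.69×10^-4 A.

9.69×10^-4 A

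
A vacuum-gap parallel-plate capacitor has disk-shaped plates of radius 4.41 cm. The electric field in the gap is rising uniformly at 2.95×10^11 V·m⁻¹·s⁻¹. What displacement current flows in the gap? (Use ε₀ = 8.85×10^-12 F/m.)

0.0160 A

The displacement current is ε₀ times dΦ_E/dt = ε₀ A dE/dt = (8.85×10^-12)(6.110×10^-3)(2.95×10^11) = 0.0160 A.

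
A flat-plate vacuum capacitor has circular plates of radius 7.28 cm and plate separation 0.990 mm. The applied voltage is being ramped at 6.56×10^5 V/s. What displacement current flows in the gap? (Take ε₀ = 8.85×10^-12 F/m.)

9.76×10^-5 A

C = ε₀A/d = (8.85×10^-12)(0.01665)/(9.90×10^-4) = 1.488×10^-10 F.
I_d = C dV/dt = (1.488×10^-10)(6.56×10^5) = 9.76×10^-5 A.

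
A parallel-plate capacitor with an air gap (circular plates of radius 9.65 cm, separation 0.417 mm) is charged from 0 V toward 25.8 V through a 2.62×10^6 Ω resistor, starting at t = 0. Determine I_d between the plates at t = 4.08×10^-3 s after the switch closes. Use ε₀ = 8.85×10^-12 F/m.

With C = ε₀A/d = (8.85×10^-12)(0.02926)/(4.17×10^-4) = 6.210×10^-10 F, the time constant is τ = RC = 1.627×10^-3 s, so t/τ = 2.508 and e^(−t/τ) = 0.08143.
I_d = I_cond = (V₀/R) e^(−t/τ) = (9.847×10^-6)(0.08143) = 8.02×10^-7 A.

8.02×10^-7 A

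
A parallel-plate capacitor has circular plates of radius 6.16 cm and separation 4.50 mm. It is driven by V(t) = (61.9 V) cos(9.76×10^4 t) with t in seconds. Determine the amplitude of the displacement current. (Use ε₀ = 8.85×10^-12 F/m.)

1.42×10^-4 A

The displacement current equals the conduction current C dV/dt, which peaks at C V₀ ω.
With C = ε₀A/d = (8.85×10^-12)(0.01192)/(4.50×10^-3) = 2.344×10^-11 F and ω = 9.76×10^4 rad/s, I_d,max = (2.344×10^-11)(61.9)(9.76×10^4) = 1.42×10^-4 A.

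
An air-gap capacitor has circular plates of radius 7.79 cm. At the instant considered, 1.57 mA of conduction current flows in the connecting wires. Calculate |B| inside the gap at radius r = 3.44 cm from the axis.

1.78×10^-9 T

No conduction current crosses the gap, so I_d there equals the 1.57×10^-3 A in the leads.
For r < R the Ampère–Maxwell law gives B(2πr) = μ₀ I_d (r²/R²), so B = μ₀ I_d r/(2πR²) = (4π×10^-7)(1.57×10^-3)(0.0344)/(2π·0.0779²) = 1.78×10^-9 T.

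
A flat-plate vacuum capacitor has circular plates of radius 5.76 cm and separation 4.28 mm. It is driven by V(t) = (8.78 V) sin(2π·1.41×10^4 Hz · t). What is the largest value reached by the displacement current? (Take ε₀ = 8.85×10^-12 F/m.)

(dE/dt)_max = V₀ω/d = 1.817×10^8 V/(m·s); ω = 2πf = 8.859×10^4 rad/s.
I_d,max = ε₀ A (dE/dt)_max = (8.85×10^-12)(0.01042)(1.817×10^8) = 1.68×10^-5 A.

1.68×10^-5 A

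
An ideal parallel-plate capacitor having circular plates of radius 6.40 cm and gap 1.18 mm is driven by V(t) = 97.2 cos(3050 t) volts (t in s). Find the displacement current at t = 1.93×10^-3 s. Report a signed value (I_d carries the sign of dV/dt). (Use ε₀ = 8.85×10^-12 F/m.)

C = ε₀A/d = (8.85×10^-12)(0.01287)/(1.18×10^-3) = 9.653×10^-11 F. dV/dt = V₀ω·−sin(ωt); at ωt = 5.8865 rad this factor is 0.3864.
I_d = C dV/dt = (9.653×10^-11)(97.2)(3050)(0.3864) = 1.11×10^-5 A.

1.11×10^-5 A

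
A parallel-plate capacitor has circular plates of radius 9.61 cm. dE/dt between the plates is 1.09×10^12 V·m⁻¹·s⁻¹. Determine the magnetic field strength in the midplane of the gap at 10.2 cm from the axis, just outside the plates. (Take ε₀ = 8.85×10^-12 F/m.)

I_d = ε₀ dΦ_E/dt = ε₀ πR² (dE/dt) = (8.85×10^-12)(0.02901)(1.09×10^12) = 0.2798 A through the full plate area.
For r ≥ R the full I_d is enclosed: B = μ₀ I_d/(2πr) = (4π×10^-7)(0.2798)/(2π·0.102) = 5.49×10^-7 T.

5.49×10^-7 T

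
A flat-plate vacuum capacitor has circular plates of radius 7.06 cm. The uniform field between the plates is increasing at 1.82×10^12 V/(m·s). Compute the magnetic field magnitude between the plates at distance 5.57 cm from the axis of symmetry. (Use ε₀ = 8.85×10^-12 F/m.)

Total displacement current: I_d = ε₀(πR²)(dE/dt) = (8.85×10^-12)(0.01566)(1.82×10^12) = 0.2522 A.
An Ampèrian loop of radius r encloses a fraction (r/R)² of I_d. Then B·2πr = μ₀ I_d (r/R)², giving B = μ₀ I_d r/(2πR²) = 5.64×10^-7 T.

5.64×10^-7 T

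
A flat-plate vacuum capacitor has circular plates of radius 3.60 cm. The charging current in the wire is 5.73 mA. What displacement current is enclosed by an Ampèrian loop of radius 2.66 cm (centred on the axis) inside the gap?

Between the plates the displacement current equals the wire current: I_d = 5.73 mA = 5.73×10^-3 A.
Through an area πr² the displacement current is I_d·(πr²/πR²) = I_d (r/R)² = 3.13×10^-3 A.

3.13×10^-3 A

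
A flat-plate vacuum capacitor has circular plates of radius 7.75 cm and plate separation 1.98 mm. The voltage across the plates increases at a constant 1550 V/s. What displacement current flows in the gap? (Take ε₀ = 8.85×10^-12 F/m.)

1.31×10^-7 A

E = V/d so dE/dt = (dV/dt)/d = 7.828×10^5 V/(m·s), and I_d = ε₀ A dE/dt = (8.85×10^-12)(0.01887)(7.828×10^5) = 1.31×10^-7 A.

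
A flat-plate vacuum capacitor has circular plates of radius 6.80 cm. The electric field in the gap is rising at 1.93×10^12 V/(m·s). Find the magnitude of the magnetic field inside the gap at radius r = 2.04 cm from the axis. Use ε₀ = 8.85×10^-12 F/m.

2.19×10^-7 T

I_d = ε₀ dΦ_E/dt = ε₀ πR² (dE/dt) = (8.85×10^-12)(0.01453)(1.93×10^12) = 0.2482 A through the full plate area.
An Ampèrian loop of radius r encloses a fraction (r/R)² of I_d. Then B·2πr = μ₀ I_d (r/R)², giving B = μ₀ I_d r/(2πR²) = 2.19×10^-7 T.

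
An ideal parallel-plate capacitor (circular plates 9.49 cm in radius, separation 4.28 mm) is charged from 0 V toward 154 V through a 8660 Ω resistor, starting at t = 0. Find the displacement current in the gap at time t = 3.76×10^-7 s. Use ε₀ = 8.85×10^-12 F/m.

8.47×10^-3 A

C = ε₀A/d = (8.85×10^-12)(0.02829)/(4.28×10^-3) = 5.850×10^-11 F, so τ = RC = 5.066×10^-7 s.
The conduction current is I(t) = (V₀/R) e^(−t/τ), and the displacement current between the plates equals it.
t/τ = 0.7422; I_d = (154/8660) · e^(−0.7422) = (0.01778)(0.4761) = 8.47×10^-3 A.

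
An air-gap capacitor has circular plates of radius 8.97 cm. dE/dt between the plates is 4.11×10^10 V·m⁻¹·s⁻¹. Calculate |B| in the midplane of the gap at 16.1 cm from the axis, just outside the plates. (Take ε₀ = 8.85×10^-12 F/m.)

Through the whole plate area (πR² = 0.02528 m²), I_d = ε₀ πR² dE/dt = 9.195×10^-3 A.
For r ≥ R the full I_d is enclosed: B = μ₀ I_d/(2πr) = (4π×10^-7)(9.195×10^-3)/(2π·0.161) = 1.14×10^-8 T.

1.14×10^-8 T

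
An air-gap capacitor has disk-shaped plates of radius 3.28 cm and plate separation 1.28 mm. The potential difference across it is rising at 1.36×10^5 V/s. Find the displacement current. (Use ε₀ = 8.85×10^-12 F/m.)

3.18×10^-6 A

C = ε₀A/d = (8.85×10^-12)(3.380×10^-3)/(1.28×10^-3) = 2.337×10^-11 F.
I_d = C dV/dt = (2.337×10^-11)(1.36×10^5) = 3.18×10^-6 A.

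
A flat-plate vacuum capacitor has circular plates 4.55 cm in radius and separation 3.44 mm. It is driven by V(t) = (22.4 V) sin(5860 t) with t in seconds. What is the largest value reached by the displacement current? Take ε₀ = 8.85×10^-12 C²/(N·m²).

C = ε₀A/d = (8.85×10^-12)(6.504×10^-3)/(3.44×10^-3) = 1.673×10^-11 F; ω = 5860 rad/s.
I_d = C dV/dt, so |I_d|_max = C V₀ ω = (1.673×10^-11)(22.4)(5860) = 2.20×10^-6 A.

2.20×10^-6 A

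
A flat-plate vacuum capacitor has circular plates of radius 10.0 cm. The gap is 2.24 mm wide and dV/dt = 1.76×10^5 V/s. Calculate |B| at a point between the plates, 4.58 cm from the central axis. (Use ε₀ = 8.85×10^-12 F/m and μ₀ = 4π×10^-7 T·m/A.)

dE/dt = (dV/dt)/d = 7.857×10^7 V/(m·s); I_d = ε₀(πR²)(dE/dt) = (8.85×10^-12)(0.03142)(7.857×10^7) = 2.185×10^-5 A.
∮B·dl = μ₀ I_d,enc with I_d,enc = I_d r²/R² = 4.583×10^-6 A; so B = μ₀ I_d,enc/(2πr) = 2.00×10^-11 T.

2.00×10^-11 T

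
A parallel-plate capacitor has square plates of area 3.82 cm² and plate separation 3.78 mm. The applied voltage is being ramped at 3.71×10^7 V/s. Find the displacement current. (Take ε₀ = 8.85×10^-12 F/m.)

3.32×10^-5 A

The field between the plates is E = V/d, so dE/dt = (3.71×10^7)/(3.78×10^-3 m) = 9.815×10^9 V/(m·s).
I_d = ε₀ A (dE/dt) = (8.85×10^-12)(3.82×10^-4)(9.815×10^9) = 3.32×10^-5 A.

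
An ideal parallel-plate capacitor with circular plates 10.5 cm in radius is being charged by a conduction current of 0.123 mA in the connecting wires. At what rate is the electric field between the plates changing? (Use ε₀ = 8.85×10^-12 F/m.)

By continuity, I_d in the gap equals the 0.123 mA flowing in the wire.
Since I_d = ε₀ A dE/dt, dE/dt = I_d/(ε₀A) = (1.23×10^-4)/((8.85×10^-12)(0.03464)) = 4.01×10^8 V/(m·s).

4.01×10^8 V/(m·s)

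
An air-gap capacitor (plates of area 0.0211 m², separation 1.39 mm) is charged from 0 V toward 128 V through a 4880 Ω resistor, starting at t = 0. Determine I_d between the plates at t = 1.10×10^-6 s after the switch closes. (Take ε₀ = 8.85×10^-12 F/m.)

C = ε₀A/d = (8.85×10^-12)(0.0211)/(1.39×10^-3) = 1.343×10^-10 F and τ = RC = 6.554×10^-7 s. I_d in the gap equals the RC charging current.
I_d(t) = (V₀/R) e^(−t/τ) = 0.02623 · e^(−1.678) = 4.90×10^-3 A.

4.90×10^-3 A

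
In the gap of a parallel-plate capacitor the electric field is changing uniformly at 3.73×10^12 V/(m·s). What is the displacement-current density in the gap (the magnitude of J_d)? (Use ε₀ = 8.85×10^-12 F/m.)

J_d = ε₀ ∂E/∂t, so J_d = 33.0 A/m².

33.0 A/m²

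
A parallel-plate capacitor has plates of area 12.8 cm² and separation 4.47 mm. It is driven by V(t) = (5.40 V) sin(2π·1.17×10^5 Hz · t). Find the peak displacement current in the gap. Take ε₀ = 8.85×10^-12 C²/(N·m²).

1.01×10^-5 A

C = ε₀A/d = (8.85×10^-12)(1.28×10^-3)/(4.47×10^-3) = 2.534×10^-12 F; ω = 2πf = 7.351×10^5 rad/s.
I_d = C dV/dt, so |I_d|_max = C V₀ ω = (2.534×10^-12)(5.40)(7.351×10^5) = 1.01×10^-5 A.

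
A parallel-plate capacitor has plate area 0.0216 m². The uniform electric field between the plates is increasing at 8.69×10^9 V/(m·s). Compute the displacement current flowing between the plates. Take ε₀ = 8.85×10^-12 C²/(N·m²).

With a uniform field, Φ_E = EA, so I_d = ε₀ A dE/dt = 1.66×10^-3 A.

1.66×10^-3 A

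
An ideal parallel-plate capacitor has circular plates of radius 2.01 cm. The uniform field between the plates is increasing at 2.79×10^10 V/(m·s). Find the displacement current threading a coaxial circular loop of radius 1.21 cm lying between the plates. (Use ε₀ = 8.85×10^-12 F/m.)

1.14×10^-4 A

Total displacement current: I_d = ε₀(πR²)(dE/dt) = (8.85×10^-12)(1.269×10^-3)(2.79×10^10) = 3.133×10^-4 A.
The field is uniform, so I_d,enc = I_d (r/R)² = (3.133×10^-4)(1.21/2.01)² = 1.14×10^-4 A.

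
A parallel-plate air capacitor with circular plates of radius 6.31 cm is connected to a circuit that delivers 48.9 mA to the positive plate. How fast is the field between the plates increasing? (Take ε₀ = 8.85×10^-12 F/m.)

By continuity, I_d in the gap equals the 48.9 mA flowing in the wire.
Since I_d = ε₀ A dE/dt, dE/dt = I_d/(ε₀A) = (0.0489)/((8.85×10^-12)(0.01251)) = 4.42×10^11 V/(m·s).

4.42×10^11 V/(m·s)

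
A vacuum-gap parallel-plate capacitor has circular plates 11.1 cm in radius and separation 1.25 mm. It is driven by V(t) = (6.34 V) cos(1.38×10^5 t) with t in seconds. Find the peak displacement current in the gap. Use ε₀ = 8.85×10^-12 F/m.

C = ε₀A/d = (8.85×10^-12)(0.03871)/(1.25×10^-3) = 2.741×10^-10 F; ω = 1.38×10^5 rad/s.
I_d = C dV/dt, so |I_d|_max = C V₀ ω = (2.741×10^-10)(6.34)(1.38×10^5) = 2.40×10^-4 A.

2.40×10^-4 A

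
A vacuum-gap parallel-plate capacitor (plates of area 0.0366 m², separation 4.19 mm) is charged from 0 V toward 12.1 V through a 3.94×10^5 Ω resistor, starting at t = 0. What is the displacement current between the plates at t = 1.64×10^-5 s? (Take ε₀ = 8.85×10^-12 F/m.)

1.79×10^-5 A

With C = ε₀A/d = (8.85×10^-12)(0.0366)/(4.19×10^-3) = 7.731×10^-11 F, the time constant is τ = RC = 3.046×10^-5 s, so t/τ = 0.5384 and e^(−t/τ) = 0.5837.
I_d = I_cond = (V₀/R) e^(−t/τ) = (3.071×10^-5)(0.5837) = 1.79×10^-5 A.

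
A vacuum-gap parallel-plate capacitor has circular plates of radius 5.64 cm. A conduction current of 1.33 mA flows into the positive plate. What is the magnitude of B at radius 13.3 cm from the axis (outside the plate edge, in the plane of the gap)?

2.00×10^-9 T

Between the plates the displacement current equals the wire current: I_d = 1.33 mA = 1.33×10^-3 A.
With r > R the enclosed displacement current is the full I_d; B = μ₀ I_d / (2πr) = 2.00×10^-9 T.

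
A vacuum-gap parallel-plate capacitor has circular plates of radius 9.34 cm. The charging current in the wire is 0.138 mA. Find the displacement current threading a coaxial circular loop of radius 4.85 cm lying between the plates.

3.72×10^-5 A

No conduction current crosses the gap, so I_d there equals the 1.38×10^-4 A in the leads.
The field is uniform, so I_d,enc = I_d (r/R)² = (1.38×10^-4)(4.85/9.34)² = 3.72×10^-5 A.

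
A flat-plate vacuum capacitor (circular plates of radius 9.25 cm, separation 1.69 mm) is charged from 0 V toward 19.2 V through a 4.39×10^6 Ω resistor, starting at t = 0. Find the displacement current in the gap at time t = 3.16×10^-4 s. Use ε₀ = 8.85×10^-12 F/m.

2.62×10^-6 A

With C = ε₀A/d = (8.85×10^-12)(0.02688)/(1.69×10^-3) = 1.408×10^-10 F, the time constant is τ = RC = 6.181×10^-4 s, so t/τ = 0.5112 and e^(−t/τ) = 0.5998.
I_d = I_cond = (V₀/R) e^(−t/τ) = (4.374×10^-6)(0.5998) = 2.62×10^-6 A.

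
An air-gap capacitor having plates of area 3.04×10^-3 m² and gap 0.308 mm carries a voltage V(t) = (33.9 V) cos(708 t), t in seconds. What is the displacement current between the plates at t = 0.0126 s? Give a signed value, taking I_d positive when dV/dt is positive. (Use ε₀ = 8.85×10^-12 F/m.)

dE/dt = (V₀ω/d)·−sin(ωt) with ωt = 8.9208 rad: (33.9)(708)(-0.4829)/(3.08×10^-4) = -3.763×10^7 V/(m·s).
I_d = ε₀ A dE/dt = (8.85×10^-12)(3.04×10^-3)(-3.763×10^7) = -1.01×10^-6 A.

-1.01×10^-6 A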